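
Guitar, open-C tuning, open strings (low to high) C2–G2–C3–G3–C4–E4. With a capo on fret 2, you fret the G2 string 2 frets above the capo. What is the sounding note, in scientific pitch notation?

B2

The capo raises the open G2 by 2 semitones to A2; fretting 2 more gives G2 + 2 + 2 = G2 + 4 semitones = B2.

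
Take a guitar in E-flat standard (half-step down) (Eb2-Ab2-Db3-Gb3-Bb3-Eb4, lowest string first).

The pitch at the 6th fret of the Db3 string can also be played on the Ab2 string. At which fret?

11

Db3 at fret 6 is Db3 + 6 semitones = G3.
The open Ab2 string is 5 semitones below the open Db3, so the same pitch on the Ab2 string lies at fret 6 + 5 = 11.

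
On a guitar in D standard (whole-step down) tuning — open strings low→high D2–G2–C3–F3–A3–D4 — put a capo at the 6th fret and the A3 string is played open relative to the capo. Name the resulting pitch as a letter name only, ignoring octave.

D♯

The capo raises the open A3 by 6 semitones to D♯4; fretting 0 more gives A3 + 6 + 0 = A3 + 6 semitones, landing on D♯.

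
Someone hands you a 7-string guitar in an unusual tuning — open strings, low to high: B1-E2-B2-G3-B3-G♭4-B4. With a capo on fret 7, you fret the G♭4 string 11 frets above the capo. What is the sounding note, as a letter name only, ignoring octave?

The capo raises the open G♭4 by 7 semitones to D♭5; fretting 11 more gives G♭4 + 7 + 11 = G♭4 + 18 semitones, landing on C.

C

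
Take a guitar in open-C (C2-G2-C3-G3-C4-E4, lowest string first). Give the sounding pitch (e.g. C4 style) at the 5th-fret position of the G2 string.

C3

The open G2 string plus 5 semitones: G–G#–A–A#–B–C.
The walk passes from B into C once, so the octave number goes from 2 to 3.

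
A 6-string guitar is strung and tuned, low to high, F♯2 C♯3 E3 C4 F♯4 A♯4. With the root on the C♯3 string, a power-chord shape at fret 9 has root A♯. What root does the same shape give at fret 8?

A

Moving from fret 9 to fret 8 shifts the root by -1 semitone.
A♯ down 1 semitone is A.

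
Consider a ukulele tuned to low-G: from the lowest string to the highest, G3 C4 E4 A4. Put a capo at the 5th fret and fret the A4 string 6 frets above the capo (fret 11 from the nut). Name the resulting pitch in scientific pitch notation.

The capo raises the open A4 by 5 semitones to D5; fretting 6 more gives A4 + 5 + 6 = A4 + 11 semitones = G#5.
(Also written Ab.)

G#5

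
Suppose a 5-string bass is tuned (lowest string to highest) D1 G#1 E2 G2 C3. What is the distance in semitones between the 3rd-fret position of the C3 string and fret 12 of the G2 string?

C3 at fret 3 → D#3 (MIDI 51); G2 at fret 12 → G3 (MIDI 55).
51 − 55 = -4, so the two pitches are 4 semitones apart, with G3 the higher.

4 semitones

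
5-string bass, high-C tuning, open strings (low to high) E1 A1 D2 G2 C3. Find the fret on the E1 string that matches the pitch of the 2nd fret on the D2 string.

D2 at fret 2 is D2 + 2 semitones = E2.
The open E1 string is 10 semitones below the open D2, so the same pitch on the E1 string lies at fret 2 + 10 = 12.

12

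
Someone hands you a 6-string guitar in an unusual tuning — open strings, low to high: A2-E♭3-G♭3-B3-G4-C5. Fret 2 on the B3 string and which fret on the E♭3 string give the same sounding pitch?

10

Fret 2 on B3 is MIDI 59 + 2 = 61 (D♭4). On the E♭3 string (open MIDI 51), that pitch is 61 − 51 = fret 10.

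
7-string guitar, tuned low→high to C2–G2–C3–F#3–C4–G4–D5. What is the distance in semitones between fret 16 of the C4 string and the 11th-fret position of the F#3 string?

11 semitones

C4 at fret 16 → E5 (MIDI 76); F#3 at fret 11 → F4 (MIDI 65).
76 − 65 = 11, so the two pitches are 11 semitones apart, with E5 the higher.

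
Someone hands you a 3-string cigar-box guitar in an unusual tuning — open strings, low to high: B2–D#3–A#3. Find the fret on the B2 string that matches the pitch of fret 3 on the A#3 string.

Fret 3 on A#3 is MIDI 58 + 3 = 61 (C#4). On the B2 string (open MIDI 47), that pitch is 61 − 47 = fret 14.

14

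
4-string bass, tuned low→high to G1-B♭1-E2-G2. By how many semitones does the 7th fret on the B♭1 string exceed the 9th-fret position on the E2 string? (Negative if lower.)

-8 semitones

B♭1 at fret 7 → F2 (MIDI 41); E2 at fret 9 → D♭3 (MIDI 49).
41 − 49 = -8, so the two pitches are 8 semitones apart.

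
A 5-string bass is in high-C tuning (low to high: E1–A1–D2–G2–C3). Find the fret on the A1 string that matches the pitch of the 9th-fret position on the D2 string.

14

D2 at fret 9 is D2 + 9 semitones = B2.
The open A1 string is 5 semitones below the open D2, so the same pitch on the A1 string lies at fret 9 + 5 = 14.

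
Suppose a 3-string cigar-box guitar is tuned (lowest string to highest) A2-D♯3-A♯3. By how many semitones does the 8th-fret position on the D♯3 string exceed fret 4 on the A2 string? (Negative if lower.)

10 semitones

D♯3 at fret 8 → B3 (MIDI 59); A2 at fret 4 → C♯3 (MIDI 49).
59 − 49 = 10, so the two pitches are 10 semitones apart.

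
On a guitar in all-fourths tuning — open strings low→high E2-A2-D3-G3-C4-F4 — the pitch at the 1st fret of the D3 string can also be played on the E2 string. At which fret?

Fret 1 on D3 is MIDI 50 + 1 = 51 (D♯3). On the E2 string (open MIDI 40), that pitch is 51 − 40 = fret 11.

11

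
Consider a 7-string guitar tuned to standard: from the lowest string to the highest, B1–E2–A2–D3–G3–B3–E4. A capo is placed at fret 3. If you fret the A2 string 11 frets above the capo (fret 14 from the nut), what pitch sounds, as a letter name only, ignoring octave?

The capo raises the open A2 by 3 semitones to C3; fretting 11 more gives A2 + 3 + 11 = A2 + 14 semitones, landing on B.

B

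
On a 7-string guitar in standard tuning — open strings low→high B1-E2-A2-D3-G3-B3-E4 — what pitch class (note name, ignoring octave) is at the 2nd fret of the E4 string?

F#

Each fret is one semitone, so E4 + 2 = F#.
(Equivalently spelled Gb.)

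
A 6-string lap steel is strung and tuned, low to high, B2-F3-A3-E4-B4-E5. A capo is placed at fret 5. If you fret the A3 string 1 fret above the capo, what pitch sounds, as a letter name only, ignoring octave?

D♯

The capo raises the open A3 by 5 semitones to D4; fretting 1 more gives A3 + 5 + 1 = A3 + 6 semitones, landing on D♯.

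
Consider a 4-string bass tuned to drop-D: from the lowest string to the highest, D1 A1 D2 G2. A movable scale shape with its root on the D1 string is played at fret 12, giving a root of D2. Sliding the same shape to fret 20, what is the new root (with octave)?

A#2

Moving from fret 12 to fret 20 shifts the root by 8 semitones.
D2 up 8 semitones is A#2.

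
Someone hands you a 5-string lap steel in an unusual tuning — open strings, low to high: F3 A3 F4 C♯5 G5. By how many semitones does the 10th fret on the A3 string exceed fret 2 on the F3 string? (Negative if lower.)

12 semitones

A3 at fret 10 → G4 (MIDI 67); F3 at fret 2 → G3 (MIDI 55).
67 − 55 = 12, so the two pitches are 12 semitones apart.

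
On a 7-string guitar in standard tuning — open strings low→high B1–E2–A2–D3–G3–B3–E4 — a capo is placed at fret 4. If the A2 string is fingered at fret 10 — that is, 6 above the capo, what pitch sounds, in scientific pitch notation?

The capo raises the open A2 by 4 semitones to C#3; fretting 6 more gives A2 + 4 + 6 = A2 + 10 semitones = G3.

G3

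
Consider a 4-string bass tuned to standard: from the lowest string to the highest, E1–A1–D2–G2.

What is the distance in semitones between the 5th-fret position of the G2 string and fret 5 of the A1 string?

10 semitones

G2 at fret 5 → C3 (MIDI 48); A1 at fret 5 → D2 (MIDI 38).
48 − 38 = 10, so the two pitches are 10 semitones apart, with C3 the higher.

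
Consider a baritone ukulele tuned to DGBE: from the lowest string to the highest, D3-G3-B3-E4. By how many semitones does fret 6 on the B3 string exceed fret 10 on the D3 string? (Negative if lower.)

5 semitones

B3 at fret 6 → F4 (MIDI 65); D3 at fret 10 → C4 (MIDI 60).
65 − 60 = 5, so the two pitches are 5 semitones apart.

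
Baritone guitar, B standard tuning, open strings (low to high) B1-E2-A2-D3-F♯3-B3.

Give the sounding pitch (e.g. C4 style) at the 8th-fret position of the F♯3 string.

F♯3 is MIDI 54. Adding 8 gives 62, which is D4.

D4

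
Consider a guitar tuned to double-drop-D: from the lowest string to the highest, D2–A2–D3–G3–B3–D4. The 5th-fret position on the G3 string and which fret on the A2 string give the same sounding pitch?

Fret 5 on G3 is MIDI 55 + 5 = 60 (C4). On the A2 string (open MIDI 45), that pitch is 60 − 45 = fret 15.

15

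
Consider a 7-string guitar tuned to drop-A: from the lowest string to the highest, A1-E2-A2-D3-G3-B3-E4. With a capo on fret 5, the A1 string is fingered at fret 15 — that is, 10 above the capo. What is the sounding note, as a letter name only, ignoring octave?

C

The capo raises the open A1 by 5 semitones to D2; fretting 10 more gives A1 + 5 + 10 = A1 + 15 semitones, landing on C.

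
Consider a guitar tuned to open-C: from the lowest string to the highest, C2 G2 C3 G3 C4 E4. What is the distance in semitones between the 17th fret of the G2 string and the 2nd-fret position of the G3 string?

G2 at fret 17 → C4 (MIDI 60); G3 at fret 2 → A3 (MIDI 57).
60 − 57 = 3, so the two pitches are 3 semitones apart, with C4 the higher.

3 semitones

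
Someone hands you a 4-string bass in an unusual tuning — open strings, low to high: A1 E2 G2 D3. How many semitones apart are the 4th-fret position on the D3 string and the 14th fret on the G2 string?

3 semitones

D3 at fret 4 → Gb3 (MIDI 54); G2 at fret 14 → A3 (MIDI 57).
54 − 57 = -3, so the two pitches are 3 semitones apart, with A3 the higher.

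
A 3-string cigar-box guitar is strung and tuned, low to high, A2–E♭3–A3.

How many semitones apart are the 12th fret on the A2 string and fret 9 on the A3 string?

9 semitones

A2 at fret 12 → A3 (MIDI 57); A3 at fret 9 → G♭4 (MIDI 66).
57 − 66 = -9, so the two pitches are 9 semitones apart, with G♭4 the higher.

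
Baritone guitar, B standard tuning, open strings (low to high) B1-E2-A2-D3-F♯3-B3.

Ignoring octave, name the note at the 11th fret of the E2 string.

Each fret is one semitone, so E2 + 11 = D♯.
(Equivalently spelled E♭.)

D♯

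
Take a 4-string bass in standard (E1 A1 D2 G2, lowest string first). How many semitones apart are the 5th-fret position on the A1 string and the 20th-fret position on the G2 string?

A1 at fret 5 → D2 (MIDI 38); G2 at fret 20 → D#4 (MIDI 63).
38 − 63 = -25, so the two pitches are 25 semitones apart, with D#4 the higher.

25 semitones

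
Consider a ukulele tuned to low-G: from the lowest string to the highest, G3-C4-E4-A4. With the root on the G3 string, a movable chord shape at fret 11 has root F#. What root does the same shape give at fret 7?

Moving from fret 11 to fret 7 shifts the root by -4 semitones.
F# down 4 semitones is D.

D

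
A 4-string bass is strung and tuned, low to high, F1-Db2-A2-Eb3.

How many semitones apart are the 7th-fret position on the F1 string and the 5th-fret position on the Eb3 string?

F1 at fret 7 → C2 (MIDI 36); Eb3 at fret 5 → Ab3 (MIDI 56).
36 − 56 = -20, so the two pitches are 20 semitones apart, with Ab3 the higher.

20 semitones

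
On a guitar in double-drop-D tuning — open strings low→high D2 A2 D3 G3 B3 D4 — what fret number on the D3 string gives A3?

A3 is 7 semitones above the open D3 (D–D#–E–F–F#–G–G#–A), so it sits at fret 7.

7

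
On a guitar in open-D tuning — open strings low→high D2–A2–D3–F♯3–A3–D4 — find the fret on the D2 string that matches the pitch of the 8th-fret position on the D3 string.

20

Fret 8 on D3 is MIDI 50 + 8 = 58 (A♯3). On the D2 string (open MIDI 38), that pitch is 58 − 38 = fret 20.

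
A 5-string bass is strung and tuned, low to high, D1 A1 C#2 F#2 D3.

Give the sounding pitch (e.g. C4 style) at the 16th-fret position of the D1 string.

F#2

D1 is MIDI 26. Adding 16 gives 42, which is F#2.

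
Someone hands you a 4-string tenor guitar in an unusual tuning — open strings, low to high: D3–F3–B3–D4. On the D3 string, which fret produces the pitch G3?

G3 is 5 semitones above the open D3 (D–D#–E–F–F#–G), so it sits at fret 5.

5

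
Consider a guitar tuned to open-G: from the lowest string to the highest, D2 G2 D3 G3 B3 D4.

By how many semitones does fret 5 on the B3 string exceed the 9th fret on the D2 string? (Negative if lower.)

17 semitones

B3 at fret 5 → E4 (MIDI 64); D2 at fret 9 → B2 (MIDI 47).
64 − 47 = 17, so the two pitches are 17 semitones apart.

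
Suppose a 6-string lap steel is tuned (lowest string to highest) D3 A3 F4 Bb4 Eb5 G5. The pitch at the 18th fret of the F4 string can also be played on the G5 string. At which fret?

4

Fret 18 on F4 is MIDI 65 + 18 = 83 (B5). On the G5 string (open MIDI 79), that pitch is 83 − 79 = fret 4.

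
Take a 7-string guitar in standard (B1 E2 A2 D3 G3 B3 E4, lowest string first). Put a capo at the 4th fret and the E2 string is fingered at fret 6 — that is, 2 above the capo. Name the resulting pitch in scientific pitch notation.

A♯2

The capo raises the open E2 by 4 semitones to G♯2; fretting 2 more gives E2 + 4 + 2 = E2 + 6 semitones = A♯2.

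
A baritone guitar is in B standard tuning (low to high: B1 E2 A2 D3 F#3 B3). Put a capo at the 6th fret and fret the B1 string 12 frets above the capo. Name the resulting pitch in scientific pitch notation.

The capo raises the open B1 by 6 semitones to F2; fretting 12 more gives B1 + 6 + 12 = B1 + 18 semitones = F3.

F3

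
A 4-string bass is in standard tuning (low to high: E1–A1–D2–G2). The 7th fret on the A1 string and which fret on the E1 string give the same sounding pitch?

12

A1 at fret 7 is A1 + 7 semitones = E2.
The open E1 string is 5 semitones below the open A1, so the same pitch on the E1 string lies at fret 7 + 5 = 12.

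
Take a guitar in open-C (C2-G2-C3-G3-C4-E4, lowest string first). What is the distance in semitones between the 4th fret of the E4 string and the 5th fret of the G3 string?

E4 at fret 4 → G#4 (MIDI 68); G3 at fret 5 → C4 (MIDI 60).
68 − 60 = 8, so the two pitches are 8 semitones apart, with G#4 the higher.

8 semitones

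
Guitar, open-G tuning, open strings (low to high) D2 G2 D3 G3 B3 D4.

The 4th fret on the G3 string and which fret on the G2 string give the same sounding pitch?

Fret 4 on G3 is MIDI 55 + 4 = 59 (B3). On the G2 string (open MIDI 43), that pitch is 59 − 43 = fret 16.

16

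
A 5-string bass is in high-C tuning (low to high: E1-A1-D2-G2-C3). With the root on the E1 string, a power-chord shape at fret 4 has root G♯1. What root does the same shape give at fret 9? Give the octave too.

C♯2

Moving from fret 4 to fret 9 shifts the root by 5 semitones.
G♯1 up 5 semitones is C♯2.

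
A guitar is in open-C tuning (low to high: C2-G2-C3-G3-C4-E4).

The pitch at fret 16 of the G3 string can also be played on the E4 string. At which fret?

7

G3 at fret 16 is G3 + 16 semitones = B4.
The open E4 string is 9 semitones above the open G3, so the same pitch on the E4 string lies at fret 16 − 9 = 7.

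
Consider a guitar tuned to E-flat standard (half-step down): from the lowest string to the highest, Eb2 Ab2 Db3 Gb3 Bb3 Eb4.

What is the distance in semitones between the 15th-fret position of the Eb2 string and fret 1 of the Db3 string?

Eb2 at fret 15 → Gb3 (MIDI 54); Db3 at fret 1 → D3 (MIDI 50).
54 − 50 = 4, so the two pitches are 4 semitones apart, with Gb3 the higher.

4 semitones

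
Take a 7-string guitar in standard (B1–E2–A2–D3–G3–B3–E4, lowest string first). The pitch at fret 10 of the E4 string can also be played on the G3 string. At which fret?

19

E4 at fret 10 is E4 + 10 semitones = D5.
The open G3 string is 9 semitones below the open E4, so the same pitch on the G3 string lies at fret 10 + 9 = 19.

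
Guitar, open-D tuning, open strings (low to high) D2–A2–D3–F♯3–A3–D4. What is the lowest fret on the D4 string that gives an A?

From D4, count semitones up the chromatic scale until reaching A: D–D#–E–F–F#–G–G#–A — 7 steps.

7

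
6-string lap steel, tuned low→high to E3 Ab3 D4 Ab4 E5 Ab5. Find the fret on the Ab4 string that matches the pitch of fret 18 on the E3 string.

Fret 18 on E3 is MIDI 52 + 18 = 70 (Bb4). On the Ab4 string (open MIDI 68), that pitch is 70 − 68 = fret 2.

2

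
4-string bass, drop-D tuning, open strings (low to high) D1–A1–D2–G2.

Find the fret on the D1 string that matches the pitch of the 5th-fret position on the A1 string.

A1 at fret 5 is A1 + 5 semitones = D2.
The open D1 string is 7 semitones below the open A1, so the same pitch on the D1 string lies at fret 5 + 7 = 12.

12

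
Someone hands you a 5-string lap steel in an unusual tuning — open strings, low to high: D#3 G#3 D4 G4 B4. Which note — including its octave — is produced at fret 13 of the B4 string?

Each fret is one semitone, so B4 + 13 = C6.

C6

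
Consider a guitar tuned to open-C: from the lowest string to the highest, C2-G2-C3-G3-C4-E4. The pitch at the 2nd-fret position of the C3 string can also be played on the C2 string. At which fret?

C3 at fret 2 is C3 + 2 semitones = D3.
The open C2 string is 12 semitones below the open C3, so the same pitch on the C2 string lies at fret 2 + 12 = 14.

14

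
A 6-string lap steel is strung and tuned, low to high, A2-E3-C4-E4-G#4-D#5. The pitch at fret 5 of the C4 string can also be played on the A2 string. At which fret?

20

Fret 5 on C4 is MIDI 60 + 5 = 65 (F4). On the A2 string (open MIDI 45), that pitch is 65 − 45 = fret 20.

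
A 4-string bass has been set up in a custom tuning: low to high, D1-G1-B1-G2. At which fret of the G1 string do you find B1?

B1 is 4 semitones above the open G1 (G–Ab–A–Bb–B), so it sits at fret 4.

4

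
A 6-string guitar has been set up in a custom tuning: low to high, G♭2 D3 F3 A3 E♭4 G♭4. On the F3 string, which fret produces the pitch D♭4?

D♭4 is 8 semitones above the open F3 (F–Gb–G–Ab–A–Bb–B–C–Db), so it sits at fret 8.

8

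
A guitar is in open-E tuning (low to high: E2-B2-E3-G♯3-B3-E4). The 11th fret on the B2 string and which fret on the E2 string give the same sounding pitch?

B2 at fret 11 is B2 + 11 semitones = A♯3.
The open E2 string is 7 semitones below the open B2, so the same pitch on the E2 string lies at fret 11 + 7 = 18.

18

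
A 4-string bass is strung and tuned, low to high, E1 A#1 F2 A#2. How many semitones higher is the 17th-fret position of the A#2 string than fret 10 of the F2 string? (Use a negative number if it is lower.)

A#2 at fret 17 → D#4 (MIDI 63); F2 at fret 10 → D#3 (MIDI 51).
63 − 51 = 12, so the two pitches are 12 semitones apart.

12 semitones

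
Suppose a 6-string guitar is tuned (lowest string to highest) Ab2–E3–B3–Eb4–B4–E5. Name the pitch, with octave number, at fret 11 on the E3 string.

Eb4

The open E3 string plus 11 semitones: E–F–Gb–G–…–Db–D–Eb.
The walk passes from B into C once, so the octave number goes from 3 to 4.
(Equivalently spelled D#4.)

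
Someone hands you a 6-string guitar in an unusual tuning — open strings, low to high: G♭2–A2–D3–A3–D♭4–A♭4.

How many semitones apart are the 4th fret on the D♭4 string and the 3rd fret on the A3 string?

D♭4 at fret 4 → F4 (MIDI 65); A3 at fret 3 → C4 (MIDI 60).
65 − 60 = 5, so the two pitches are 5 semitones apart, with F4 the higher.

5 semitones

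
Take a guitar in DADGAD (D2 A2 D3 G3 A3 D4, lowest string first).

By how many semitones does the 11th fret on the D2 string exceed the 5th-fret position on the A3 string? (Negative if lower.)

-13 semitones

D2 at fret 11 → C#3 (MIDI 49); A3 at fret 5 → D4 (MIDI 62).
49 − 62 = -13, so the two pitches are 13 semitones apart.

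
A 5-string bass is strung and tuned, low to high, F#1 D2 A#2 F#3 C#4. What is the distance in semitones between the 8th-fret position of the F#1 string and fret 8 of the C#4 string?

F#1 at fret 8 → D2 (MIDI 38); C#4 at fret 8 → A4 (MIDI 69).
38 − 69 = -31, so the two pitches are 31 semitones apart, with A4 the higher.

31 semitones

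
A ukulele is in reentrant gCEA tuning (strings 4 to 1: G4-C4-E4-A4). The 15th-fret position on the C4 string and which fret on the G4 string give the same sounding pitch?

C4 at fret 15 is C4 + 15 semitones = D#5.
The open G4 string is 7 semitones above the open C4, so the same pitch on the G4 string lies at fret 15 − 7 = 8.

8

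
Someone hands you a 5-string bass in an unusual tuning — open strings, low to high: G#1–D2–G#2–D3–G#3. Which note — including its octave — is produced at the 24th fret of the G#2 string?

G#2 is MIDI 44. Adding 24 gives 68, which is G#4.
(Equivalently spelled Ab4.)

G#4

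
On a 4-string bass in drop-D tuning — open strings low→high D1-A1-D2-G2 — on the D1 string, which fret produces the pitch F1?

3

F1 is 3 semitones above the open D1 (D–D#–E–F), so it sits at fret 3.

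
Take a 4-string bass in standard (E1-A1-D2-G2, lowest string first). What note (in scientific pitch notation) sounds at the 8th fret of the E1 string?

Each fret is one semitone, so E1 + 8 = C2.

C2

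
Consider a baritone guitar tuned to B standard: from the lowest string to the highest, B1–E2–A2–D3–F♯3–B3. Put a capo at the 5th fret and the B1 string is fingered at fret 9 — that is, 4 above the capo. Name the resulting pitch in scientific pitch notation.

G♯2

The capo raises the open B1 by 5 semitones to E2; fretting 4 more gives B1 + 5 + 4 = B1 + 9 semitones = G♯2.
(Also written A♭.)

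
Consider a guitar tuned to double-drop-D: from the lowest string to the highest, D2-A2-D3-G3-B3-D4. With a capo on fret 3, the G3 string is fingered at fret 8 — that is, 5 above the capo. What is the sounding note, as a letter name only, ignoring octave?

D#

The capo raises the open G3 by 3 semitones to A#3; fretting 5 more gives G3 + 3 + 5 = G3 + 8 semitones, landing on D#.
(Also written Eb.)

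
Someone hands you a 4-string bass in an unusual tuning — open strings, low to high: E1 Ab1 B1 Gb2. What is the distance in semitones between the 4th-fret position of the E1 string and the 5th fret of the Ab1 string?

E1 at fret 4 → Ab1 (MIDI 32); Ab1 at fret 5 → Db2 (MIDI 37).
32 − 37 = -5, so the two pitches are 5 semitones apart, with Db2 the higher.

5 semitones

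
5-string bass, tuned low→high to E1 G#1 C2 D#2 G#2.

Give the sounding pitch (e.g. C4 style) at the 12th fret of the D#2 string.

D#3

Each fret is one semitone, so D#2 + 12 = D#3.
(Equivalently spelled Eb3.)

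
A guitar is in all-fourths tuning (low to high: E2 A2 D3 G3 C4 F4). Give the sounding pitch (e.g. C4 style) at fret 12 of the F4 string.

F5

F4 is MIDI 65. Adding 12 gives 77, which is F5.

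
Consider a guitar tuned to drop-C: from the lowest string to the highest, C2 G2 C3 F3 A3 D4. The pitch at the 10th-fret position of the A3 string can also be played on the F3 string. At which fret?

14

A3 at fret 10 is A3 + 10 semitones = G4.
The open F3 string is 4 semitones below the open A3, so the same pitch on the F3 string lies at fret 10 + 4 = 14.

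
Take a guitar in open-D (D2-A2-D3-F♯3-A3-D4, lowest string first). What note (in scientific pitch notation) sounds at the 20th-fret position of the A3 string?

F5

The open A3 string plus 20 semitones: A–A#–B–C–…–D#–E–F.
The walk passes from B into C 2 times, so the octave number goes from 3 to 5.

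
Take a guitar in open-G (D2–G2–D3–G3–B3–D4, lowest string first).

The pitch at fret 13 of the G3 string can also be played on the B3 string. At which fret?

9

Fret 13 on G3 is MIDI 55 + 13 = 68 (G#4). On the B3 string (open MIDI 59), that pitch is 68 − 59 = fret 9.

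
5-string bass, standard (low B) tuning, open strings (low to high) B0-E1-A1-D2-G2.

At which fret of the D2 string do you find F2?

F2 is 3 semitones above the open D2 (D–D#–E–F), so it sits at fret 3.

3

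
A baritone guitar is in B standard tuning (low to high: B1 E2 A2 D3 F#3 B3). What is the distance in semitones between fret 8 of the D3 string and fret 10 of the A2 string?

3 semitones

D3 at fret 8 → A#3 (MIDI 58); A2 at fret 10 → G3 (MIDI 55).
58 − 55 = 3, so the two pitches are 3 semitones apart, with A#3 the higher.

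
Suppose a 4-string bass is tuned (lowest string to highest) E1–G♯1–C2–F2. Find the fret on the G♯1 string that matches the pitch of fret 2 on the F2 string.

F2 at fret 2 is F2 + 2 semitones = G2.
The open G♯1 string is 9 semitones below the open F2, so the same pitch on the G♯1 string lies at fret 2 + 9 = 11.

11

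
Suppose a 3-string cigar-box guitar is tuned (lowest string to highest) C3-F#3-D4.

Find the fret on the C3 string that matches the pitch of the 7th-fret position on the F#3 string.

13

F#3 at fret 7 is F#3 + 7 semitones = C#4.
The open C3 string is 6 semitones below the open F#3, so the same pitch on the C3 string lies at fret 7 + 6 = 13.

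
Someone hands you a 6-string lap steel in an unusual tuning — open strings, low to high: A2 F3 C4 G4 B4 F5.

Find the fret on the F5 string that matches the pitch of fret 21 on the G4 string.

11

Fret 21 on G4 is MIDI 67 + 21 = 88 (E6). On the F5 string (open MIDI 77), that pitch is 88 − 77 = fret 11.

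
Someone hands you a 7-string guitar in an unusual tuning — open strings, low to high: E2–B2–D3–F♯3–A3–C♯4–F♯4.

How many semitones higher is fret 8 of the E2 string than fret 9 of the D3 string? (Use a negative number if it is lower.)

-11 semitones

E2 at fret 8 → C3 (MIDI 48); D3 at fret 9 → B3 (MIDI 59).
48 − 59 = -11, so the two pitches are 11 semitones apart.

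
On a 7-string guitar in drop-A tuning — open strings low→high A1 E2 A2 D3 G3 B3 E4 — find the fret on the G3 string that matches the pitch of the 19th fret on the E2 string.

E2 at fret 19 is E2 + 19 semitones = B3.
The open G3 string is 15 semitones above the open E2, so the same pitch on the G3 string lies at fret 19 − 15 = 4.

4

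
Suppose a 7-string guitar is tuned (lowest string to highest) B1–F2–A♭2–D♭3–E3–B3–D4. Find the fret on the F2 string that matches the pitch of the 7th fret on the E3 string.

18

Fret 7 on E3 is MIDI 52 + 7 = 59 (B3). On the F2 string (open MIDI 41), that pitch is 59 − 41 = fret 18.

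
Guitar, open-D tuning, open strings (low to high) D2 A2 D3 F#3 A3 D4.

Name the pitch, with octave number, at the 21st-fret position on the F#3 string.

F#3 is MIDI 54. Adding 21 gives 75, which is D#5.
(Equivalently spelled Eb5.)

D#5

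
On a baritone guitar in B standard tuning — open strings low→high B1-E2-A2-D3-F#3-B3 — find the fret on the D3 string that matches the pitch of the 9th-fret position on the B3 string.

18

Fret 9 on B3 is MIDI 59 + 9 = 68 (G#4). On the D3 string (open MIDI 50), that pitch is 68 − 50 = fret 18.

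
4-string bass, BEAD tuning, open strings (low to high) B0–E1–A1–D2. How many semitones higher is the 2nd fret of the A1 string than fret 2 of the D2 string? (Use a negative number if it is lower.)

-5 semitones

A1 at fret 2 → B1 (MIDI 35); D2 at fret 2 → E2 (MIDI 40).
35 − 40 = -5, so the two pitches are 5 semitones apart.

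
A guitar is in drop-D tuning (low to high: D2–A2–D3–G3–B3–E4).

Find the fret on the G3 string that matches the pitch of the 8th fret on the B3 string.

Fret 8 on B3 is MIDI 59 + 8 = 67 (G4). On the G3 string (open MIDI 55), that pitch is 67 − 55 = fret 12.

12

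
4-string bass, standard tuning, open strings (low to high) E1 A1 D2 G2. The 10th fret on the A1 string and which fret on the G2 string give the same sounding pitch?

0

Fret 10 on A1 is MIDI 33 + 10 = 43 (G2). On the G2 string (open MIDI 43), that pitch is 43 − 43 = fret 0.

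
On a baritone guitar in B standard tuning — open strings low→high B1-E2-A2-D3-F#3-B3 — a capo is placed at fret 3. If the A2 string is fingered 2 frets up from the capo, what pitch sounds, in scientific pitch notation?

D3

The capo raises the open A2 by 3 semitones to C3; fretting 2 more gives A2 + 3 + 2 = A2 + 5 semitones = D3.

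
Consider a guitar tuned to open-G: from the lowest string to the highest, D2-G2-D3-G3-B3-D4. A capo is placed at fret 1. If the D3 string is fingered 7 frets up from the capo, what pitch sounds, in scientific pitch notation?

The capo raises the open D3 by 1 semitone to D#3; fretting 7 more gives D3 + 1 + 7 = D3 + 8 semitones = A#3.
(Also written Bb.)

A#3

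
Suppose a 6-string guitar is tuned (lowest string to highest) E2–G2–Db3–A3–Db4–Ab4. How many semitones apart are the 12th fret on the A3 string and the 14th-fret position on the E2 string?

15 semitones

A3 at fret 12 → A4 (MIDI 69); E2 at fret 14 → Gb3 (MIDI 54).
69 − 54 = 15, so the two pitches are 15 semitones apart, with A4 the higher.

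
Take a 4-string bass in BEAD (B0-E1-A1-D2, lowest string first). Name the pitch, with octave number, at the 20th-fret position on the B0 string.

Each fret is one semitone, so B0 + 20 = G2.

G2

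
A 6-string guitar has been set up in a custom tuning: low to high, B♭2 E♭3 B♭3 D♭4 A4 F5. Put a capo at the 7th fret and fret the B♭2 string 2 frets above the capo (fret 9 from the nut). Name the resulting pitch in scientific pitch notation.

G3

The capo raises the open B♭2 by 7 semitones to F3; fretting 2 more gives B♭2 + 7 + 2 = B♭2 + 9 semitones = G3.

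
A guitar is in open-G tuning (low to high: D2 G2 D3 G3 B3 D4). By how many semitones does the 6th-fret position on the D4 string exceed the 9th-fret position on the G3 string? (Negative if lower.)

D4 at fret 6 → G#4 (MIDI 68); G3 at fret 9 → E4 (MIDI 64).
68 − 64 = 4, so the two pitches are 4 semitones apart.

4 semitones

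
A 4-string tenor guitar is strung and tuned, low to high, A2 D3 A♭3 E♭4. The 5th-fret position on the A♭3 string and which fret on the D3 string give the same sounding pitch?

11

A♭3 at fret 5 is A♭3 + 5 semitones = D♭4.
The open D3 string is 6 semitones below the open A♭3, so the same pitch on the D3 string lies at fret 5 + 6 = 11.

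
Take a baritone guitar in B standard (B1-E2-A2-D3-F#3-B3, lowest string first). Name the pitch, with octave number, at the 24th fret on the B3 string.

B5

The open B3 string plus 24 semitones: B–C–C#–D–…–A–A#–B.
The walk passes from B into C 2 times, so the octave number goes from 3 to 5.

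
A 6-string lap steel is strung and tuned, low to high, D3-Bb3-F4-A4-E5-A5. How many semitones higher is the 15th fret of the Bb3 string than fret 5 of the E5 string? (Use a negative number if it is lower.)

-8 semitones

Bb3 at fret 15 → Db5 (MIDI 73); E5 at fret 5 → A5 (MIDI 81).
73 − 81 = -8, so the two pitches are 8 semitones apart.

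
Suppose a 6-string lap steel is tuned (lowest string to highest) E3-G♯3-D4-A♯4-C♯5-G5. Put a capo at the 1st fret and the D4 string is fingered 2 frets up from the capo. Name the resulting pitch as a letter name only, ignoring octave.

F

The capo raises the open D4 by 1 semitone to D♯4; fretting 2 more gives D4 + 1 + 2 = D4 + 3 semitones, landing on F.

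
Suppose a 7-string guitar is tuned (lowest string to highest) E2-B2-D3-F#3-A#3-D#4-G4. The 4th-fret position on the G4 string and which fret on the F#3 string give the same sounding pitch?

G4 at fret 4 is G4 + 4 semitones = B4.
The open F#3 string is 13 semitones below the open G4, so the same pitch on the F#3 string lies at fret 4 + 13 = 17.

17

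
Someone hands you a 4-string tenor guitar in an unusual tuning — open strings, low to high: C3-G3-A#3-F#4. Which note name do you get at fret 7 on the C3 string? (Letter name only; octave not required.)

C3 is MIDI 48. Adding 7 gives 55; 55 mod 12 = 7, i.e. G.

G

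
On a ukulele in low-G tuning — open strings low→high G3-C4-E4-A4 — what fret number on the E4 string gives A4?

A4 is 5 semitones above the open E4 (E–F–F#–G–G#–A), so it sits at fret 5.

5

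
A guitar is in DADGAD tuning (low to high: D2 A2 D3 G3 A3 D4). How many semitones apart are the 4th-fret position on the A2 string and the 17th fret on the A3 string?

A2 at fret 4 → C#3 (MIDI 49); A3 at fret 17 → D5 (MIDI 74).
49 − 74 = -25, so the two pitches are 25 semitones apart, with D5 the higher.

25 semitones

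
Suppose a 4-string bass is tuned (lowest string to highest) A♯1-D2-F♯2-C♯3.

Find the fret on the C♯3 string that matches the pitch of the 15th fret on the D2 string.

Fret 15 on D2 is MIDI 38 + 15 = 53 (F3). On the C♯3 string (open MIDI 49), that pitch is 53 − 49 = fret 4.

4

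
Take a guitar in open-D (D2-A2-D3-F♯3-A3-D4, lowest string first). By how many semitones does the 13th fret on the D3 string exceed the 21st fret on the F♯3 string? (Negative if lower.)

-12 semitones

D3 at fret 13 → D♯4 (MIDI 63); F♯3 at fret 21 → D♯5 (MIDI 75).
63 − 75 = -12, so the two pitches are 12 semitones apart.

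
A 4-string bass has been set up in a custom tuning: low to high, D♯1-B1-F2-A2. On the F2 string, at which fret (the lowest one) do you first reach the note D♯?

From F2, count semitones up the chromatic scale until reaching D♯: F–F#–G–G#–…–C#–D–D# — 10 steps.

10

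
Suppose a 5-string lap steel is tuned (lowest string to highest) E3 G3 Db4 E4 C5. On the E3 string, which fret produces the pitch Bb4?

18

Bb4 is 18 semitones above the open E3 (E–F–Gb–G–…–Ab–A–Bb), so it sits at fret 18.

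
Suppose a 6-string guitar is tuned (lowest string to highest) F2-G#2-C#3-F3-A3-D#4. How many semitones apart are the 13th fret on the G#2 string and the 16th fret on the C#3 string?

G#2 at fret 13 → A3 (MIDI 57); C#3 at fret 16 → F4 (MIDI 65).
57 − 65 = -8, so the two pitches are 8 semitones apart, with F4 the higher.

8 semitones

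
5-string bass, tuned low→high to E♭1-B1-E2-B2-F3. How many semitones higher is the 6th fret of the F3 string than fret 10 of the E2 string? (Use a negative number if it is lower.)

F3 at fret 6 → B3 (MIDI 59); E2 at fret 10 → D3 (MIDI 50).
59 − 50 = 9, so the two pitches are 9 semitones apart.

9 semitones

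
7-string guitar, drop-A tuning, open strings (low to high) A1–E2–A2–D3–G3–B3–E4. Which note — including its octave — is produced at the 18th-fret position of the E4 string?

A#5

E4 is MIDI 64. Adding 18 gives 82, which is A#5.
(Equivalently spelled Bb5.)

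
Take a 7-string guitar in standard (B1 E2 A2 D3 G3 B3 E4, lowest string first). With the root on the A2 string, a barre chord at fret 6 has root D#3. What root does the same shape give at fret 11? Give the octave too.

Moving from fret 6 to fret 11 shifts the root by 5 semitones.
D#3 up 5 semitones is G#3.

G#3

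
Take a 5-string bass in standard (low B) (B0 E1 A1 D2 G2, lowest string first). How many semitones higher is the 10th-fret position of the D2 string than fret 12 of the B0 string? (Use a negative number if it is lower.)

13 semitones

D2 at fret 10 → C3 (MIDI 48); B0 at fret 12 → B1 (MIDI 35).
48 − 35 = 13, so the two pitches are 13 semitones apart.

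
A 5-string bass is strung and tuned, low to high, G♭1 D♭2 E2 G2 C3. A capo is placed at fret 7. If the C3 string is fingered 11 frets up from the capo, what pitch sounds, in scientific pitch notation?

G♭4

The capo raises the open C3 by 7 semitones to G3; fretting 11 more gives C3 + 7 + 11 = C3 + 18 semitones = G♭4.
(Also written F♯.)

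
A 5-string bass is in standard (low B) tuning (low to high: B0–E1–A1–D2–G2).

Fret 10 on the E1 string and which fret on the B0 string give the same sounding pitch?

Fret 10 on E1 is MIDI 28 + 10 = 38 (D2). On the B0 string (open MIDI 23), that pitch is 38 − 23 = fret 15.

15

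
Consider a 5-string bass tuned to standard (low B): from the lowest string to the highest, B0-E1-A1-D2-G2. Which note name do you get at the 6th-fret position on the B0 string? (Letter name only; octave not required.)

Each fret is one semitone, so B0 + 6 = F.

F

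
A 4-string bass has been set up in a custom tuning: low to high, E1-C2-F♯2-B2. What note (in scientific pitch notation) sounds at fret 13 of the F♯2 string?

The open F♯2 string plus 13 semitones: F#–G–G#–A–…–F–F#–G.
The walk passes from B into C once, so the octave number goes from 2 to 3.

G3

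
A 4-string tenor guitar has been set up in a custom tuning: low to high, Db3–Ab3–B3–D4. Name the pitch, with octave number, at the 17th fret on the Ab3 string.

The open Ab3 string plus 17 semitones: Ab–A–Bb–B–…–B–C–Db.
The walk passes from B into C 2 times, so the octave number goes from 3 to 5.
(Equivalently spelled C#5.)

Db5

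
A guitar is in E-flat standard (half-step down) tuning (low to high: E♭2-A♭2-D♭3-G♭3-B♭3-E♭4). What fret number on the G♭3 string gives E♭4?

E♭4 is 9 semitones above the open G♭3 (Gb–G–Ab–A–Bb–B–C–Db–D–Eb), so it sits at fret 9.

9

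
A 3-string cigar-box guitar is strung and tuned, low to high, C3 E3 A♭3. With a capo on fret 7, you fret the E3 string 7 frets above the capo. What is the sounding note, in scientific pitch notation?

The capo raises the open E3 by 7 semitones to B3; fretting 7 more gives E3 + 7 + 7 = E3 + 14 semitones = G♭4.

G♭4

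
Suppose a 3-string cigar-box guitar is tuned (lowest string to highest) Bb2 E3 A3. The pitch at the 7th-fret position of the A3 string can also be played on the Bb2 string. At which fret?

18

Fret 7 on A3 is MIDI 57 + 7 = 64 (E4). On the Bb2 string (open MIDI 46), that pitch is 64 − 46 = fret 18.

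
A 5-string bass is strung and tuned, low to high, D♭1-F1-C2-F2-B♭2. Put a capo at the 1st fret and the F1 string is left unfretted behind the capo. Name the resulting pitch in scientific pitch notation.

The capo raises the open F1 by 1 semitone to G♭1; fretting 0 more gives F1 + 1 + 0 = F1 + 1 semitone = G♭1.

G♭1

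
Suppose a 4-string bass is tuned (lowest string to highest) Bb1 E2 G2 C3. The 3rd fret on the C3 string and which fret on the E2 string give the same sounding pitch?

11

C3 at fret 3 is C3 + 3 semitones = Eb3.
The open E2 string is 8 semitones below the open C3, so the same pitch on the E2 string lies at fret 3 + 8 = 11.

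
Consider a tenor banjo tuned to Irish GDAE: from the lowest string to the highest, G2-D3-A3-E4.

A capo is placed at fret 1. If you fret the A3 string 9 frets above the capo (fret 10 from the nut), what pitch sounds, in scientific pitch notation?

The capo raises the open A3 by 1 semitone to A♯3; fretting 9 more gives A3 + 1 + 9 = A3 + 10 semitones = G4.

G4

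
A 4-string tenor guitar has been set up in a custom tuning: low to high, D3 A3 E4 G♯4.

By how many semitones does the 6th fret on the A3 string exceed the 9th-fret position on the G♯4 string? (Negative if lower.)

-14 semitones

A3 at fret 6 → D♯4 (MIDI 63); G♯4 at fret 9 → F5 (MIDI 77).
63 − 77 = -14, so the two pitches are 14 semitones apart.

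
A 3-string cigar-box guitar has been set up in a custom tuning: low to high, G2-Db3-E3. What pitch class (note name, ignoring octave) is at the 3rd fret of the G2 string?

G2 is MIDI 43. Adding 3 gives 46; 46 mod 12 = 10, i.e. Bb.

Bb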